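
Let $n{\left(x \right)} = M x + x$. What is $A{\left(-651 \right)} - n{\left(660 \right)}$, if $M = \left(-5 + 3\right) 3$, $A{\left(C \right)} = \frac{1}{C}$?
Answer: $\frac{2148299}{651} \approx 3300.0$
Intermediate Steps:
$M = -6$ ($M = \left(-2\right) 3 = -6$)
$n{\left(x \right)} = - 5 x$ ($n{\left(x \right)} = - 6 x + x = - 5 x$)
$A{\left(-651 \right)} - n{\left(660 \right)} = \frac{1}{-651} - \left(-5\right) 660 = - \frac{1}{651} - -3300 = - \frac{1}{651} + 3300 = \frac{2148299}{651}$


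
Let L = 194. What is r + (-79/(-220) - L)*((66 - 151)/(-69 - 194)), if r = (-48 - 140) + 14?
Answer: -2737745/11572 ≈ -236.58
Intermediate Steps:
r = -174 (r = -188 + 14 = -174)
r + (-79/(-220) - L)*((66 - 151)/(-69 - 194)) = -174 + (-79/(-220) - 1*194)*((66 - 151)/(-69 - 194)) = -174 + (-79*(-1/220) - 194)*(-85/(-263)) = -174 + (79/220 - 194)*(-85*(-1/263)) = -174 - 42601/220*85/263 = -174 - 724217/11572 = -2737745/11572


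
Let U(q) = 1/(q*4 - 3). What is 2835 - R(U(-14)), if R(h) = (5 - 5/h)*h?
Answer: 167565/59 ≈ 2840.1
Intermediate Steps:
U(q) = 1/(-3 + 4*q) (U(q) = 1/(4*q - 3) = 1/(-3 + 4*q))
R(h) = h*(5 - 5/h)
2835 - R(U(-14)) = 2835 - (-5 + 5/(-3 + 4*(-14))) = 2835 - (-5 + 5/(-3 - 56)) = 2835 - (-5 + 5/(-59)) = 2835 - (-5 + 5*(-1/59)) = 2835 - (-5 - 5/59) = 2835 - 1*(-300/59) = 2835 + 300/59 = 167565/59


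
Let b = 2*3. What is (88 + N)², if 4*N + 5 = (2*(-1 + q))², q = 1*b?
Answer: 199809/16 ≈ 12488.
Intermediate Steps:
b = 6
q = 6 (q = 1*6 = 6)
N = 95/4 (N = -5/4 + (2*(-1 + 6))²/4 = -5/4 + (2*5)²/4 = -5/4 + (¼)*10² = -5/4 + (¼)*100 = -5/4 + 25 = 95/4 ≈ 23.750)
(88 + N)² = (88 + 95/4)² = (447/4)² = 199809/16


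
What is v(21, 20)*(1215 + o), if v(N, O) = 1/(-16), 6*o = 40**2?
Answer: -4445/48 ≈ -92.604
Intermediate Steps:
o = 800/3 (o = (1/6)*40**2 = (1/6)*1600 = 800/3 ≈ 266.67)
v(N, O) = -1/16
v(21, 20)*(1215 + o) = -(1215 + 800/3)/16 = -1/16*4445/3 = -4445/48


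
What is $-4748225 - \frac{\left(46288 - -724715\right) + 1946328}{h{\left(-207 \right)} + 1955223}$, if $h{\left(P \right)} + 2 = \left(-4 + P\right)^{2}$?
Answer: $- \frac{9495227675281}{1999742} \approx -4.7482 \cdot 10^{6}$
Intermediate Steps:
$h{\left(P \right)} = -2 + \left(-4 + P\right)^{2}$
$-4748225 - \frac{\left(46288 - -724715\right) + 1946328}{h{\left(-207 \right)} + 1955223} = -4748225 - \frac{\left(46288 - -724715\right) + 1946328}{\left(-2 + \left(-4 - 207\right)^{2}\right) + 1955223} = -4748225 - \frac{\left(46288 + 724715\right) + 1946328}{\left(-2 + \left(-211\right)^{2}\right) + 1955223} = -4748225 - \frac{771003 + 1946328}{\left(-2 + 44521\right) + 1955223} = -4748225 - \frac{2717331}{44519 + 1955223} = -4748225 - \frac{2717331}{1999742} = - \frac{9495227675281}{1999742}$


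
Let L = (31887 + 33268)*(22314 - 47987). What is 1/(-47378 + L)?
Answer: -1/1672771693 ≈ -5.9781e-10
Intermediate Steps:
L = -1672724315 (L = 65155*(-25673) = -1672724315)
1/(-47378 + L) = 1/(-47378 - 1672724315) = 1/(-1672771693) = -1/1672771693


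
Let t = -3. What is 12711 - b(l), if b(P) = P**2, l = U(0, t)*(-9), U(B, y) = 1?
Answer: 12630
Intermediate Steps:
l = -9 (l = 1*(-9) = -9)
12711 - b(l) = 12711 - 1*(-9)**2 = 12711 - 1*81 = 12711 - 81 = 12630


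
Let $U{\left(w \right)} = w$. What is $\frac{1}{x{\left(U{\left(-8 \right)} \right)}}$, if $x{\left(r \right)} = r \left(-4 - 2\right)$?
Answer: $\frac{1}{48} \approx 0.020833$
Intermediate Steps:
$x{\left(r \right)} = - 6 r$ ($x{\left(r \right)} = r \left(-6\right) = - 6 r$)
$\frac{1}{x{\left(U{\left(-8 \right)} \right)}} = \frac{1}{\left(-6\right) \left(-8\right)} = \frac{1}{48}$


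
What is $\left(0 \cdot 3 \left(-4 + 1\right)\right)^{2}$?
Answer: $0$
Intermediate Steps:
$\left(0 \cdot 3 \left(-4 + 1\right)\right)^{2} = \left(0 \left(-3\right)\right)^{2} = 0^{2} = 0$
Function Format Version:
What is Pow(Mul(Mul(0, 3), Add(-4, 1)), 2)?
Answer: 0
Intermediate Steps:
Pow(Mul(Mul(0, 3), Add(-4, 1)), 2) = Pow(Mul(0, -3), 2) = Pow(0, 2) = 0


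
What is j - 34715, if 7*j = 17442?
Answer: -225563/7 ≈ -32223.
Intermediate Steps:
j = 17442/7 (j = (⅐)*17442 = 17442/7 ≈ 2491.7)
j - 34715 = 17442/7 - 34715 = -225563/7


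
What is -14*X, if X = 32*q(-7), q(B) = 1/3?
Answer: -448/3 ≈ -149.33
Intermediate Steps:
q(B) = 1/3
X = 32/3 (X = 32*(1/3) = 32/3 ≈ 10.667)
-14*X = -14*32/3 = -448/3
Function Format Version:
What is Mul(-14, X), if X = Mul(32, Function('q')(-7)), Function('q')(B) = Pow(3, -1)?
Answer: Rational(-448, 3) ≈ -149.33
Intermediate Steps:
Function('q')(B) = Rational(1, 3)
X = Rational(32, 3) (X = Mul(32, Rational(1, 3)) = Rational(32, 3) ≈ 10.667)
Mul(-14, X) = Mul(-14, Rational(32, 3)) = Rational(-448, 3)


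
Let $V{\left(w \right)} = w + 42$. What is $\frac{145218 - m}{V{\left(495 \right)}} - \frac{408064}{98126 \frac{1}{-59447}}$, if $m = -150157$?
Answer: $\frac{6527813476873}{26346831} \approx 2.4776 \cdot 10^{5}$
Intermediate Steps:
$V{\left(w \right)} = 42 + w$
$\frac{145218 - m}{V{\left(495 \right)}} - \frac{408064}{98126 \frac{1}{-59447}} = \frac{145218 - -150157}{42 + 495} - \frac{408064}{98126 \frac{1}{-59447}} = \frac{145218 + 150157}{537} - \frac{408064}{98126 \left(- \frac{1}{59447}\right)} = 295375 \cdot \frac{1}{537} - \frac{408064}{- \frac{98126}{59447}} = \frac{295375}{537} - - \frac{12129090304}{49063} = \frac{295375}{537} + \frac{12129090304}{49063} = \frac{6527813476873}{26346831}$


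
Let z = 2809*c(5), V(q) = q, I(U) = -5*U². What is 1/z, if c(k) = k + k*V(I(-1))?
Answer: -1/56180 ≈ -1.7800e-5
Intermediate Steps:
c(k) = -4*k (c(k) = k + k*(-5*(-1)²) = k + k*(-5*1) = k + k*(-5) = k - 5*k = -4*k)
z = -56180 (z = 2809*(-4*5) = 2809*(-20) = -56180)
1/z = 1/(-56180) = -1/56180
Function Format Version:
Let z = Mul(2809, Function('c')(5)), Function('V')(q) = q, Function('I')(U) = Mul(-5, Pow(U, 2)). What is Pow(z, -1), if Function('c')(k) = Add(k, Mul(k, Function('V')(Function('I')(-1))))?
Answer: Rational(-1, 56180) ≈ -1.7800e-5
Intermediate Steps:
Function('c')(k) = Mul(-4, k) (Function('c')(k) = Add(k, Mul(k, Mul(-5, Pow(-1, 2)))) = Add(k, Mul(k, Mul(-5, 1))) = Add(k, Mul(k, -5)) = Add(k, Mul(-5, k)) = Mul(-4, k))
z = -56180 (z = Mul(2809, Mul(-4, 5)) = Mul(2809, -20) = -56180)
Pow(z, -1) = Pow(-56180, -1) = Rational(-1, 56180)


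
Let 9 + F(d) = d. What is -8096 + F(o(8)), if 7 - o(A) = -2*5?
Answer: -8088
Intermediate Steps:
o(A) = 17 (o(A) = 7 - (-2)*5 = 7 - 1*(-10) = 7 + 10 = 17)
F(d) = -9 + d
-8096 + F(o(8)) = -8096 + (-9 + 17) = -8096 + 8 = -8088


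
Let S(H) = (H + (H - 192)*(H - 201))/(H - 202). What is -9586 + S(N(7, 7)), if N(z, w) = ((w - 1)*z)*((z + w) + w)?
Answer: -1511927/170 ≈ -8893.7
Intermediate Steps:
N(z, w) = z*(-1 + w)*(z + 2*w) (N(z, w) = ((-1 + w)*z)*((w + z) + w) = (z*(-1 + w))*(z + 2*w) = z*(-1 + w)*(z + 2*w))
S(H) = (H + (-201 + H)*(-192 + H))/(-202 + H) (S(H) = (H + (-192 + H)*(-201 + H))/(-202 + H) = (H + (-201 + H)*(-192 + H))/(-202 + H))
-9586 + S(N(7, 7)) = -9586 + (38592 + (7*(-1*7 - 2*7 + 2*7² + 7*7))² - 2744*(-1*7 - 2*7 + 2*7² + 7*7))/(-202 + 7*(-1*7 - 2*7 + 2*7² + 7*7)) = -9586 + (38592 + (7*(-7 - 14 + 2*49 + 49))² - 2744*(-7 - 14 + 2*49 + 49))/(-202 + 7*(-7 - 14 + 2*49 + 49)) = -9586 + (38592 + (7*(-7 - 14 + 98 + 49))² - 2744*(-7 - 14 + 98 + 49))/(-202 + 7*(-7 - 14 + 98 + 49)) = -9586 + (38592 + (7*126)² - 2744*126)/(-202 + 7*126) = -9586 + (38592 + 882² - 392*882)/(-202 + 882) = -9586 + (38592 + 777924 - 345744)/680 = -9586 + (1/680)*470772 = -9586 + 117693/170 = -1511927/170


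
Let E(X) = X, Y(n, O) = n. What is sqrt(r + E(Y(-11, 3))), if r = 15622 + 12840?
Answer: sqrt(28451) ≈ 168.67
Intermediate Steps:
r = 28462
sqrt(r + E(Y(-11, 3))) = sqrt(28462 - 11) = sqrt(28451)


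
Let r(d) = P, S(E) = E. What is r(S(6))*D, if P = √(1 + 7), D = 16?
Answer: 32*√2 ≈ 45.255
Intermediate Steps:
P = 2*√2 (P = √8 = 2*√2 ≈ 2.8284)
r(d) = 2*√2
r(S(6))*D = (2*√2)*16 = 32*√2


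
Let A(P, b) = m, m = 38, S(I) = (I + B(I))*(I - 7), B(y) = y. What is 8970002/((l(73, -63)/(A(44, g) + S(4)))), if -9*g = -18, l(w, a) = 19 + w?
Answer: 31395007/23 ≈ 1.3650e+6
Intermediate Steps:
S(I) = 2*I*(-7 + I) (S(I) = (I + I)*(I - 7) = (2*I)*(-7 + I) = 2*I*(-7 + I))
g = 2 (g = -1/9*(-18) = 2)
A(P, b) = 38
8970002/((l(73, -63)/(A(44, g) + S(4)))) = 8970002/(((19 + 73)/(38 + 2*4*(-7 + 4)))) = 8970002/((92/(38 + 2*4*(-3)))) = 8970002/((92/(38 - 24))) = 8970002/((92/14)) = 8970002/(((1/14)*92)) = 8970002/(46/7) = 8970002*(7/46) = 31395007/23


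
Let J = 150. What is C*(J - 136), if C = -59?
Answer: -826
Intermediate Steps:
C*(J - 136) = -59*(150 - 136) = -59*14 = -826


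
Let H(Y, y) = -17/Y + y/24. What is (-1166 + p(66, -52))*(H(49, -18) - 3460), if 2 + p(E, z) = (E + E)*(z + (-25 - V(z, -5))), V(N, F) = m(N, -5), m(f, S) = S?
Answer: 1809904500/49 ≈ 3.6937e+7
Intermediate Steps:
H(Y, y) = -17/Y + y/24 (H(Y, y) = -17/Y + y*(1/24) = -17/Y + y/24)
V(N, F) = -5
p(E, z) = -2 + 2*E*(-20 + z) (p(E, z) = -2 + (E + E)*(z + (-25 - 1*(-5))) = -2 + (2*E)*(z + (-25 + 5)) = -2 + (2*E)*(z - 20) = -2 + (2*E)*(-20 + z) = -2 + 2*E*(-20 + z))
(-1166 + p(66, -52))*(H(49, -18) - 3460) = (-1166 + (-2 - 40*66 + 2*66*(-52)))*((-17/49 + (1/24)*(-18)) - 3460) = (-1166 + (-2 - 2640 - 6864))*((-17*1/49 - ¾) - 3460) = (-1166 - 9506)*((-17/49 - ¾) - 3460) = -10672*(-215/196 - 3460) = -10672*(-678375/196) = 1809904500/49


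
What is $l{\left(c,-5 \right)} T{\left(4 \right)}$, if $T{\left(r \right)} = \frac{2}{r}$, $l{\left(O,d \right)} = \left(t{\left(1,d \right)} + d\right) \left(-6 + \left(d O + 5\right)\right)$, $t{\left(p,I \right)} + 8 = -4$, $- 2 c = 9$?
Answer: $- \frac{731}{4} \approx -182.75$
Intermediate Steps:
$c = - \frac{9}{2}$ ($c = \left(- \frac{1}{2}\right) 9 = - \frac{9}{2} \approx -4.5$)
$t{\left(p,I \right)} = -12$ ($t{\left(p,I \right)} = -8 - 4 = -12$)
$l{\left(O,d \right)} = \left(-1 + O d\right) \left(-12 + d\right)$ ($l{\left(O,d \right)} = \left(-12 + d\right) \left(-6 + \left(d O + 5\right)\right) = \left(-12 + d\right) \left(-6 + \left(O d + 5\right)\right) = \left(-12 + d\right) \left(-6 + \left(5 + O d\right)\right) = \left(-12 + d\right) \left(-1 + O d\right) = \left(-1 + O d\right) \left(-12 + d\right)$)
$l{\left(c,-5 \right)} T{\left(4 \right)} = \left(12 - -5 - \frac{9 \left(-5\right)^{2}}{2} - \left(-54\right) \left(-5\right)\right) \frac{2}{4} = \left(12 + 5 - \frac{225}{2} - 270\right) 2 \cdot \frac{1}{4} = \left(12 + 5 - \frac{225}{2} - 270\right) \frac{1}{2} = \left(- \frac{731}{2}\right) \frac{1}{2} = - \frac{731}{4}$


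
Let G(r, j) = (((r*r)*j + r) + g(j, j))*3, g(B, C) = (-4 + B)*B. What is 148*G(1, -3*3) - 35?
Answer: 48361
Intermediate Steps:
g(B, C) = B*(-4 + B)
G(r, j) = 3*r + 3*j*r² + 3*j*(-4 + j) (G(r, j) = (((r*r)*j + r) + j*(-4 + j))*3 = ((r²*j + r) + j*(-4 + j))*3 = ((j*r² + r) + j*(-4 + j))*3 = ((r + j*r²) + j*(-4 + j))*3 = (r + j*r² + j*(-4 + j))*3 = 3*r + 3*j*r² + 3*j*(-4 + j))
148*G(1, -3*3) - 35 = 148*(3*1 + 3*(-3*3)*1² + 3*(-3*3)*(-4 - 3*3)) - 35 = 148*(3 + 3*(-9)*1 + 3*(-9)*(-4 - 9)) - 35 = 148*(3 - 27 + 3*(-9)*(-13)) - 35 = 148*(3 - 27 + 351) - 35 = 148*327 - 35 = 48396 - 35 = 48361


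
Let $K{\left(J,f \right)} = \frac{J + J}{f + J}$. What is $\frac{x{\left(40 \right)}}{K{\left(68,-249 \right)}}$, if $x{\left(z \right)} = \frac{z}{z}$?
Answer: $- \frac{181}{136} \approx -1.3309$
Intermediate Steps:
$x{\left(z \right)} = 1$
$K{\left(J,f \right)} = \frac{2 J}{J + f}$
$\frac{x{\left(40 \right)}}{K{\left(68,-249 \right)}} = 1 \frac{1}{2 \cdot 68 \frac{1}{68 - 249}} = 1 \frac{1}{2 \cdot 68 \frac{1}{-181}} = 1 \frac{1}{2 \cdot 68 \left(- \frac{1}{181}\right)} = 1 \frac{1}{- \frac{136}{181}} = 1 \left(- \frac{181}{136}\right) = - \frac{181}{136}$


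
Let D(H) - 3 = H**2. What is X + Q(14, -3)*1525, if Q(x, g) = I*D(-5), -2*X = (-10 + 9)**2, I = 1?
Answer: 85399/2 ≈ 42700.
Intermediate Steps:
D(H) = 3 + H**2
X = -1/2 (X = -(-10 + 9)**2/2 = -1/2*(-1)**2 = -1/2*1 = -1/2 ≈ -0.50000)
Q(x, g) = 28 (Q(x, g) = 1*(3 + (-5)**2) = 1*(3 + 25) = 1*28 = 28)
X + Q(14, -3)*1525 = -1/2 + 28*1525 = -1/2 + 42700 = 85399/2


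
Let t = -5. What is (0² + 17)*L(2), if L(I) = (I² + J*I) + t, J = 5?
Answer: 153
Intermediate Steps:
L(I) = -5 + I² + 5*I (L(I) = (I² + 5*I) - 5 = -5 + I² + 5*I)
(0² + 17)*L(2) = (0² + 17)*(-5 + 2² + 5*2) = (0 + 17)*(-5 + 4 + 10) = 17*9 = 153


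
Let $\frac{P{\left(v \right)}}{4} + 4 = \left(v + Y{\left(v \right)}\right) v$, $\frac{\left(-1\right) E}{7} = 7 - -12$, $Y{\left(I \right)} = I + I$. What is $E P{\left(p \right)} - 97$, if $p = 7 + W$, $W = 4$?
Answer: $-191085$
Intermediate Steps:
$p = 11$ ($p = 7 + 4 = 11$)
$Y{\left(I \right)} = 2 I$
$E = -133$ ($E = - 7 \left(7 - -12\right) = - 7 \left(7 + 12\right) = \left(-7\right) 19 = -133$)
$P{\left(v \right)} = -16 + 12 v^{2}$ ($P{\left(v \right)} = -16 + 4 \left(v + 2 v\right) v = -16 + 4 \cdot 3 v v = -16 + 4 \cdot 3 v^{2} = -16 + 12 v^{2}$)
$E P{\left(p \right)} - 97 = - 133 \left(-16 + 12 \cdot 11^{2}\right) - 97 = - 133 \left(-16 + 12 \cdot 121\right) - 97 = - 133 \left(-16 + 1452\right) - 97 = \left(-133\right) 1436 - 97 = -190988 - 97 = -191085$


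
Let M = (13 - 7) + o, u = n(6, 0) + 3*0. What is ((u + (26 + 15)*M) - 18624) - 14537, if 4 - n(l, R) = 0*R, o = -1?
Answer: -32952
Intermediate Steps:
n(l, R) = 4 (n(l, R) = 4 - 0*R = 4 - 1*0 = 4 + 0 = 4)
u = 4 (u = 4 + 3*0 = 4 + 0 = 4)
M = 5 (M = (13 - 7) - 1 = 6 - 1 = 5)
((u + (26 + 15)*M) - 18624) - 14537 = ((4 + (26 + 15)*5) - 18624) - 14537 = ((4 + 41*5) - 18624) - 14537 = ((4 + 205) - 18624) - 14537 = (209 - 18624) - 14537 = -18415 - 14537 = -32952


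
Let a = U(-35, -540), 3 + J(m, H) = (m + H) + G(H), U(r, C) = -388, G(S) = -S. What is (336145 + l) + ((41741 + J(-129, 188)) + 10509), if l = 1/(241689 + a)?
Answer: 93688250164/241301 ≈ 3.8826e+5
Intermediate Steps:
J(m, H) = -3 + m (J(m, H) = -3 + ((m + H) - H) = -3 + ((H + m) - H) = -3 + m)
a = -388
l = 1/241301 (l = 1/(241689 - 388) = 1/241301 ≈ 4.1442e-6)
(336145 + l) + ((41741 + J(-129, 188)) + 10509) = (336145 + 1/241301) + ((41741 + (-3 - 129)) + 10509) = 81112124646/241301 + ((41741 - 132) + 10509) = 81112124646/241301 + (41609 + 10509) = 81112124646/241301 + 52118 = 93688250164/241301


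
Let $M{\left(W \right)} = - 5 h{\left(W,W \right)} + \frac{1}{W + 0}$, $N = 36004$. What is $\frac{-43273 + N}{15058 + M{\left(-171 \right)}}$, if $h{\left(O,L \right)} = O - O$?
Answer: $- \frac{1242999}{2574917} \approx -0.48273$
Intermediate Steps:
$h{\left(O,L \right)} = 0$
$M{\left(W \right)} = \frac{1}{W}$ ($M{\left(W \right)} = \left(-5\right) 0 + \frac{1}{W + 0} = 0 + \frac{1}{W} = \frac{1}{W}$)
$\frac{-43273 + N}{15058 + M{\left(-171 \right)}} = \frac{-43273 + 36004}{15058 + \frac{1}{-171}} = - \frac{7269}{15058 - \frac{1}{171}} = - \frac{7269}{\frac{2574917}{171}} = \left(-7269\right) \frac{171}{2574917} = - \frac{1242999}{2574917}$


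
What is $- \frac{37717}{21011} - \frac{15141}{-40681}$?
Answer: $- \frac{1216237726}{854748491} \approx -1.4229$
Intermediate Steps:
$- \frac{37717}{21011} - \frac{15141}{-40681} = \left(-37717\right) \frac{1}{21011} - - \frac{15141}{40681} = - \frac{37717}{21011} + \frac{15141}{40681} = - \frac{1216237726}{854748491}$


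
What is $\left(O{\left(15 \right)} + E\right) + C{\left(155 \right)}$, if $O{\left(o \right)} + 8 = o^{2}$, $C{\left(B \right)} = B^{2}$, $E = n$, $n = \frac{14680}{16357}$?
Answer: $\frac{396541074}{16357} \approx 24243.0$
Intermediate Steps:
$n = \frac{14680}{16357}$ ($n = 14680 \cdot \frac{1}{16357} = \frac{14680}{16357} \approx 0.89748$)
$E = \frac{14680}{16357} \approx 0.89748$
$O{\left(o \right)} = -8 + o^{2}$
$\left(O{\left(15 \right)} + E\right) + C{\left(155 \right)} = \left(\left(-8 + 15^{2}\right) + \frac{14680}{16357}\right) + 155^{2} = \left(\left(-8 + 225\right) + \frac{14680}{16357}\right) + 24025 = \left(217 + \frac{14680}{16357}\right) + 24025 = \frac{3564149}{16357} + 24025 = \frac{396541074}{16357}$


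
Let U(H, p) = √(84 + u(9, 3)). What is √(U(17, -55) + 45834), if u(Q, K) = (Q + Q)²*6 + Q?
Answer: √(45834 + √2037) ≈ 214.19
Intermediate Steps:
u(Q, K) = Q + 24*Q² (u(Q, K) = (2*Q)²*6 + Q = (4*Q²)*6 + Q = 24*Q² + Q = Q + 24*Q²)
U(H, p) = √2037 (U(H, p) = √(84 + 9*(1 + 24*9)) = √(84 + 9*(1 + 216)) = √(84 + 9*217) = √(84 + 1953) = √2037)
√(U(17, -55) + 45834) = √(√2037 + 45834) = √(45834 + √2037)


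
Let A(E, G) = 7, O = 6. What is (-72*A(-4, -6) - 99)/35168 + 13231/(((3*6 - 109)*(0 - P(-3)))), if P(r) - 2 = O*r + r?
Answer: -9517355/1240928 ≈ -7.6695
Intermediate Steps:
P(r) = 2 + 7*r (P(r) = 2 + (6*r + r) = 2 + 7*r)
(-72*A(-4, -6) - 99)/35168 + 13231/(((3*6 - 109)*(0 - P(-3)))) = (-72*7 - 99)/35168 + 13231/(((3*6 - 109)*(0 - (2 + 7*(-3))))) = (-504 - 99)*(1/35168) + 13231/(((18 - 109)*(0 - (2 - 21)))) = -603*1/35168 + 13231/((-91*(0 - 1*(-19)))) = -603/35168 + 13231/((-91*(0 + 19))) = -603/35168 + 13231/((-91*19)) = -603/35168 + 13231/(-1729) = -603/35168 + 13231*(-1/1729) = -603/35168 - 13231/1729 = -9517355/1240928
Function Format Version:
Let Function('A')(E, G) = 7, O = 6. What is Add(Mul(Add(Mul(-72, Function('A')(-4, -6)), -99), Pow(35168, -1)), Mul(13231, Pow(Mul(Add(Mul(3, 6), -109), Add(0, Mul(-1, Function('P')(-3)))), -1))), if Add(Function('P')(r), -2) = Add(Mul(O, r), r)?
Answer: Rational(-9517355, 1240928) ≈ -7.6695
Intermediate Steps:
Function('P')(r) = Add(2, Mul(7, r)) (Function('P')(r) = Add(2, Add(Mul(6, r), r)) = Add(2, Mul(7, r)))
Add(Mul(Add(Mul(-72, Function('A')(-4, -6)), -99), Pow(35168, -1)), Mul(13231, Pow(Mul(Add(Mul(3, 6), -109), Add(0, Mul(-1, Function('P')(-3)))), -1))) = Add(Mul(Add(Mul(-72, 7), -99), Pow(35168, -1)), Mul(13231, Pow(Mul(Add(Mul(3, 6), -109), Add(0, Mul(-1, Add(2, Mul(7, -3))))), -1))) = Add(Mul(Add(-504, -99), Rational(1, 35168)), Mul(13231, Pow(Mul(Add(18, -109), Add(0, Mul(-1, Add(2, -21)))), -1))) = Add(Mul(-603, Rational(1, 35168)), Mul(13231, Pow(Mul(-91, Add(0, Mul(-1, -19))), -1))) = Add(Rational(-603, 35168), Mul(13231, Pow(Mul(-91, Add(0, 19)), -1))) = Add(Rational(-603, 35168), Mul(13231, Pow(Mul(-91, 19), -1))) = Add(Rational(-603, 35168), Mul(13231, Pow(-1729, -1))) = Add(Rational(-603, 35168), Mul(13231, Rational(-1, 1729))) = Add(Rational(-603, 35168), Rational(-13231, 1729)) = Rational(-9517355, 1240928)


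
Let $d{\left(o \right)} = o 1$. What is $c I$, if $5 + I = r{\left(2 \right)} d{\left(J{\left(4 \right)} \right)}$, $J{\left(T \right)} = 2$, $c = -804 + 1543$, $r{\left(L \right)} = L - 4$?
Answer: $-6651$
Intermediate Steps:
$r{\left(L \right)} = -4 + L$ ($r{\left(L \right)} = L - 4 = -4 + L$)
$c = 739$
$d{\left(o \right)} = o$
$I = -9$ ($I = -5 + \left(-4 + 2\right) 2 = -5 - 4 = -9$)
$c I = 739 \left(-9\right) = -6651$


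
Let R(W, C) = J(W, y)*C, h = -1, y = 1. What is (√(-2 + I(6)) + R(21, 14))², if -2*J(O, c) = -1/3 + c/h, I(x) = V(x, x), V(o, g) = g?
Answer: 1156/9 ≈ 128.44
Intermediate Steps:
I(x) = x
J(O, c) = ⅙ + c/2 (J(O, c) = -(-1/3 + c/(-1))/2 = -(-1*⅓ + c*(-1))/2 = -(-⅓ - c)/2 = ⅙ + c/2)
R(W, C) = 2*C/3 (R(W, C) = (⅙ + (½)*1)*C = (⅙ + ½)*C = 2*C/3)
(√(-2 + I(6)) + R(21, 14))² = (√(-2 + 6) + (⅔)*14)² = (√4 + 28/3)² = (2 + 28/3)² = (34/3)² = 1156/9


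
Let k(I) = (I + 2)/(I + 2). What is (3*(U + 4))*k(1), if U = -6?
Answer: -6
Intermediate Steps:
k(I) = 1 (k(I) = (2 + I)/(2 + I) = 1)
(3*(U + 4))*k(1) = (3*(-6 + 4))*1 = (3*(-2))*1 = -6*1 = -6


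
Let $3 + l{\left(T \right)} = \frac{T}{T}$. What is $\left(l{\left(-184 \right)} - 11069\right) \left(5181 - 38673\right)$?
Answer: $370789932$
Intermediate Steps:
$l{\left(T \right)} = -2$ ($l{\left(T \right)} = -3 + \frac{T}{T} = -3 + 1 = -2$)
$\left(l{\left(-184 \right)} - 11069\right) \left(5181 - 38673\right) = \left(-2 - 11069\right) \left(5181 - 38673\right) = \left(-11071\right) \left(-33492\right) = 370789932$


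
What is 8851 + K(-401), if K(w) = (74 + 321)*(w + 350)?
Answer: -11294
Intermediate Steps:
K(w) = 138250 + 395*w (K(w) = 395*(350 + w) = 138250 + 395*w)
8851 + K(-401) = 8851 + (138250 + 395*(-401)) = 8851 + (138250 - 158395) = 8851 - 20145 = -11294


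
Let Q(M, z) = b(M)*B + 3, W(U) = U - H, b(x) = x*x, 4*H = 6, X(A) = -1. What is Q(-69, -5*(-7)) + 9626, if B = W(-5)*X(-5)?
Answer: 81151/2 ≈ 40576.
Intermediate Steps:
H = 3/2 (H = (¼)*6 = 3/2 ≈ 1.5000)
b(x) = x²
W(U) = -3/2 + U (W(U) = U - 1*3/2 = U - 3/2 = -3/2 + U)
B = 13/2 (B = (-3/2 - 5)*(-1) = -13/2*(-1) = 13/2 ≈ 6.5000)
Q(M, z) = 3 + 13*M²/2 (Q(M, z) = M²*(13/2) + 3 = 13*M²/2 + 3 = 3 + 13*M²/2)
Q(-69, -5*(-7)) + 9626 = (3 + (13/2)*(-69)²) + 9626 = (3 + (13/2)*4761) + 9626 = (3 + 61893/2) + 9626 = 61899/2 + 9626 = 81151/2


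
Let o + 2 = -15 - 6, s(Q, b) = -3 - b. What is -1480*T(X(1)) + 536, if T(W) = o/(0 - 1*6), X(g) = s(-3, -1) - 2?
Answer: -15412/3 ≈ -5137.3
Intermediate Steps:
o = -23 (o = -2 + (-15 - 6) = -2 - 21 = -23)
X(g) = -4 (X(g) = (-3 - 1*(-1)) - 2 = (-3 + 1) - 2 = -2 - 2 = -4)
T(W) = 23/6 (T(W) = -23/(0 - 1*6) = -23/(0 - 6) = -23/(-6) = -23*(-1/6) = 23/6)
-1480*T(X(1)) + 536 = -1480*23/6 + 536 = -17020/3 + 536 = -15412/3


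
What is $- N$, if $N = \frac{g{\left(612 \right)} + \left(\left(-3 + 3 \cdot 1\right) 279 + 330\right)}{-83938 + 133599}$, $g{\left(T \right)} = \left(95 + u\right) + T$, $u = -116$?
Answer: $- \frac{921}{49661} \approx -0.018546$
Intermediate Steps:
$g{\left(T \right)} = -21 + T$ ($g{\left(T \right)} = \left(95 - 116\right) + T = -21 + T$)
$N = \frac{921}{49661}$ ($N = \frac{\left(-21 + 612\right) + \left(\left(-3 + 3 \cdot 1\right) 279 + 330\right)}{-83938 + 133599} = \frac{591 + \left(\left(-3 + 3\right) 279 + 330\right)}{49661} = \left(591 + \left(0 \cdot 279 + 330\right)\right) \frac{1}{49661} = \left(591 + \left(0 + 330\right)\right) \frac{1}{49661} = \left(591 + 330\right) \frac{1}{49661} = 921 \cdot \frac{1}{49661} = \frac{921}{49661} \approx 0.018546$)
$- N = \left(-1\right) \frac{921}{49661} = - \frac{921}{49661}$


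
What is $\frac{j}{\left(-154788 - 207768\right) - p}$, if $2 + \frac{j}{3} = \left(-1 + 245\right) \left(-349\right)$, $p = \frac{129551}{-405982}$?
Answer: $\frac{103717845468}{147191080441} \approx 0.70465$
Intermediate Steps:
$p = - \frac{129551}{405982}$ ($p = 129551 \left(- \frac{1}{405982}\right) = - \frac{129551}{405982} \approx -0.31911$)
$j = -255474$ ($j = -6 + 3 \left(-1 + 245\right) \left(-349\right) = -6 + 3 \cdot 244 \left(-349\right) = -6 + 3 \left(-85156\right) = -6 - 255468 = -255474$)
$\frac{j}{\left(-154788 - 207768\right) - p} = - \frac{255474}{\left(-154788 - 207768\right) - - \frac{129551}{405982}} = - \frac{255474}{\left(-154788 - 207768\right) + \frac{129551}{405982}} = - \frac{255474}{-362556 + \frac{129551}{405982}} = - \frac{255474}{- \frac{147191080441}{405982}} = \left(-255474\right) \left(- \frac{405982}{147191080441}\right) = \frac{103717845468}{147191080441}$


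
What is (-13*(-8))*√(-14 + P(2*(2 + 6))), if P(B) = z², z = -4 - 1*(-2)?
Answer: 104*I*√10 ≈ 328.88*I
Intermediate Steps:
z = -2 (z = -4 + 2 = -2)
P(B) = 4 (P(B) = (-2)² = 4)
(-13*(-8))*√(-14 + P(2*(2 + 6))) = (-13*(-8))*√(-14 + 4) = 104*√(-10) = 104*(I*√10) = 104*I*√10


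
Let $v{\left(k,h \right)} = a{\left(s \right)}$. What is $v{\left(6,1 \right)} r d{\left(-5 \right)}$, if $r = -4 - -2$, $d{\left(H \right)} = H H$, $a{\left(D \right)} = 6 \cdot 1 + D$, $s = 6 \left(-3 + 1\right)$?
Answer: $300$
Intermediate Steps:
$s = -12$ ($s = 6 \left(-2\right) = -12$)
$a{\left(D \right)} = 6 + D$
$v{\left(k,h \right)} = -6$ ($v{\left(k,h \right)} = 6 - 12 = -6$)
$d{\left(H \right)} = H^{2}$
$r = -2$ ($r = -4 + 2 = -2$)
$v{\left(6,1 \right)} r d{\left(-5 \right)} = - 6 \left(- 2 \left(-5\right)^{2}\right) = - 6 \left(\left(-2\right) 25\right) = \left(-6\right) \left(-50\right) = 300$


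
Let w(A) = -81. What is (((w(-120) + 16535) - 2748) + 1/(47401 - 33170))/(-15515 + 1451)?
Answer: -195050087/200144784 ≈ -0.97454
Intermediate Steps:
(((w(-120) + 16535) - 2748) + 1/(47401 - 33170))/(-15515 + 1451) = (((-81 + 16535) - 2748) + 1/(47401 - 33170))/(-15515 + 1451) = ((16454 - 2748) + 1/14231)/(-14064) = (13706 + 1/14231)*(-1/14064) = (195050087/14231)*(-1/14064) = -195050087/200144784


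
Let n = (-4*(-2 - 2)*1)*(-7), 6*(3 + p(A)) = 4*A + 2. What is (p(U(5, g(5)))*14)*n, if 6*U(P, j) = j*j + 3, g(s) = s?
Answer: -6272/9 ≈ -696.89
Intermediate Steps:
U(P, j) = ½ + j²/6 (U(P, j) = (j*j + 3)/6 = (j² + 3)/6 = (3 + j²)/6 = ½ + j²/6)
p(A) = -8/3 + 2*A/3 (p(A) = -3 + (4*A + 2)/6 = -3 + (2 + 4*A)/6 = -3 + (⅓ + 2*A/3) = -8/3 + 2*A/3)
n = -112 (n = (-4*(-4)*1)*(-7) = (16*1)*(-7) = 16*(-7) = -112)
(p(U(5, g(5)))*14)*n = ((-8/3 + 2*(½ + (⅙)*5²)/3)*14)*(-112) = ((-8/3 + 2*(½ + (⅙)*25)/3)*14)*(-112) = ((-8/3 + 2*(½ + 25/6)/3)*14)*(-112) = ((-8/3 + (⅔)*(14/3))*14)*(-112) = ((-8/3 + 28/9)*14)*(-112) = ((4/9)*14)*(-112) = (56/9)*(-112) = -6272/9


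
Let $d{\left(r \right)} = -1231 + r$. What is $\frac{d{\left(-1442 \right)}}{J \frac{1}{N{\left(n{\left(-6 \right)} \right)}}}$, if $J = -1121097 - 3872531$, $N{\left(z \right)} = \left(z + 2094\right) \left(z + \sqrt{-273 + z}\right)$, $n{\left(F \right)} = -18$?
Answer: $- \frac{24971166}{1248407} + \frac{1387287 i \sqrt{291}}{1248407} \approx -20.002 + 18.956 i$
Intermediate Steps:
$N{\left(z \right)} = \left(2094 + z\right) \left(z + \sqrt{-273 + z}\right)$
$J = -4993628$ ($J = -1121097 - 3872531 = -4993628$)
$\frac{d{\left(-1442 \right)}}{J \frac{1}{N{\left(n{\left(-6 \right)} \right)}}} = \frac{-1231 - 1442}{\left(-4993628\right) \frac{1}{\left(-18\right)^{2} + 2094 \left(-18\right) + 2094 \sqrt{-273 - 18} - 18 \sqrt{-273 - 18}}} = - \frac{2673}{\left(-4993628\right) \frac{1}{324 - 37692 + 2094 \sqrt{-291} - 18 \sqrt{-291}}} = - \frac{2673}{\left(-4993628\right) \frac{1}{324 - 37692 + 2094 i \sqrt{291} - 18 i \sqrt{291}}} = - \frac{2673}{\left(-4993628\right) \frac{1}{-37368 + 2076 i \sqrt{291}}} = - 2673 \left(\frac{9342}{1248407} - \frac{519 i \sqrt{291}}{1248407}\right) = - \frac{24971166}{1248407} + \frac{1387287 i \sqrt{291}}{1248407}$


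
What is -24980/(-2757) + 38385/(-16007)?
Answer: 294027415/44131299 ≈ 6.6626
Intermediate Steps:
-24980/(-2757) + 38385/(-16007) = -24980*(-1/2757) + 38385*(-1/16007) = 24980/2757 - 38385/16007 = 294027415/44131299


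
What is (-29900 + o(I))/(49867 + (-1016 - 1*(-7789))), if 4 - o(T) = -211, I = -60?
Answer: -1979/3776 ≈ -0.52410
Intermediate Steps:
o(T) = 215 (o(T) = 4 - 1*(-211) = 4 + 211 = 215)
(-29900 + o(I))/(49867 + (-1016 - 1*(-7789))) = (-29900 + 215)/(49867 + (-1016 - 1*(-7789))) = -29685/(49867 + (-1016 + 7789)) = -29685/(49867 + 6773) = -29685/56640 = -29685*1/56640 = -1979/3776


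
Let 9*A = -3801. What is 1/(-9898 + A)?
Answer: -3/30961 ≈ -9.6896e-5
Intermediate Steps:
A = -1267/3 (A = (1/9)*(-3801) = -1267/3 ≈ -422.33)
1/(-9898 + A) = 1/(-9898 - 1267/3) = 1/(-30961/3) = -3/30961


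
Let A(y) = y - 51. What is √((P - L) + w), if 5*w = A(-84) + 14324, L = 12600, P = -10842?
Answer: I*√515105/5 ≈ 143.54*I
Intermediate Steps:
A(y) = -51 + y
w = 14189/5 (w = ((-51 - 84) + 14324)/5 = (-135 + 14324)/5 = (⅕)*14189 = 14189/5 ≈ 2837.8)
√((P - L) + w) = √((-10842 - 1*12600) + 14189/5) = √((-10842 - 12600) + 14189/5) = √(-23442 + 14189/5) = √(-103021/5) = I*√515105/5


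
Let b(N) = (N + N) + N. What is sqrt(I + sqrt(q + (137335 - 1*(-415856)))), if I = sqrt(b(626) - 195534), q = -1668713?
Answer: sqrt(I)*sqrt(sqrt(1115522) + 2*sqrt(48414)) ≈ 27.352 + 27.352*I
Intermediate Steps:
b(N) = 3*N (b(N) = 2*N + N = 3*N)
I = 2*I*sqrt(48414) (I = sqrt(3*626 - 195534) = sqrt(1878 - 195534) = sqrt(-193656) = 2*I*sqrt(48414) ≈ 440.06*I)
sqrt(I + sqrt(q + (137335 - 1*(-415856)))) = sqrt(2*I*sqrt(48414) + sqrt(-1668713 + (137335 - 1*(-415856)))) = sqrt(2*I*sqrt(48414) + sqrt(-1668713 + (137335 + 415856))) = sqrt(2*I*sqrt(48414) + sqrt(-1668713 + 553191)) = sqrt(2*I*sqrt(48414) + sqrt(-1115522)) = sqrt(2*I*sqrt(48414) + I*sqrt(1115522)) = sqrt(I*sqrt(1115522) + 2*I*sqrt(48414))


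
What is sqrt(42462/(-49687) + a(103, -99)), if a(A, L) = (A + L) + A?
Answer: sqrt(262051573289)/49687 ≈ 10.303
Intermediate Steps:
a(A, L) = L + 2*A
sqrt(42462/(-49687) + a(103, -99)) = sqrt(42462/(-49687) + (-99 + 2*103)) = sqrt(42462*(-1/49687) + (-99 + 206)) = sqrt(-42462/49687 + 107) = sqrt(5274047/49687) = sqrt(262051573289)/49687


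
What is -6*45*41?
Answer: -11070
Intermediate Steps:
-6*45*41 = -270*41 = -11070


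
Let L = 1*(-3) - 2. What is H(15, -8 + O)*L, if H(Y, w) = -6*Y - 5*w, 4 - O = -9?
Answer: 575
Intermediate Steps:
O = 13 (O = 4 - 1*(-9) = 4 + 9 = 13)
L = -5 (L = -3 - 2 = -5)
H(15, -8 + O)*L = (-6*15 - 5*(-8 + 13))*(-5) = (-90 - 5*5)*(-5) = (-90 - 25)*(-5) = -115*(-5) = 575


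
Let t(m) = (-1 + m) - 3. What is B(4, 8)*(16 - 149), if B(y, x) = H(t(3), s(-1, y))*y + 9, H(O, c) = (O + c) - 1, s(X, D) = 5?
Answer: -2793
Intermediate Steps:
t(m) = -4 + m
H(O, c) = -1 + O + c
B(y, x) = 9 + 3*y (B(y, x) = (-1 + (-4 + 3) + 5)*y + 9 = (-1 - 1 + 5)*y + 9 = 3*y + 9 = 9 + 3*y)
B(4, 8)*(16 - 149) = (9 + 3*4)*(16 - 149) = (9 + 12)*(-133) = 21*(-133) = -2793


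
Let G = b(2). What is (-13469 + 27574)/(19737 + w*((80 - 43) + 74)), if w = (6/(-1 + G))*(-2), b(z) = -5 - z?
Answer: 28210/39807 ≈ 0.70867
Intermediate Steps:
G = -7 (G = -5 - 1*2 = -5 - 2 = -7)
w = 3/2 (w = (6/(-1 - 7))*(-2) = (6/(-8))*(-2) = -⅛*6*(-2) = -¾*(-2) = 3/2 ≈ 1.5000)
(-13469 + 27574)/(19737 + w*((80 - 43) + 74)) = (-13469 + 27574)/(19737 + 3*((80 - 43) + 74)/2) = 14105/(19737 + 3*(37 + 74)/2) = 14105/(19737 + (3/2)*111) = 14105/(19737 + 333/2) = 14105/(39807/2) = 14105*(2/39807) = 28210/39807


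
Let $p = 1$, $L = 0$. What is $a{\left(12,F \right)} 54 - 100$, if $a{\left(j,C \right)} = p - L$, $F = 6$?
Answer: $-46$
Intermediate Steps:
$a{\left(j,C \right)} = 1$ ($a{\left(j,C \right)} = 1 - 0 = 1 + 0 = 1$)
$a{\left(12,F \right)} 54 - 100 = 1 \cdot 54 - 100 = 54 - 100 = -46$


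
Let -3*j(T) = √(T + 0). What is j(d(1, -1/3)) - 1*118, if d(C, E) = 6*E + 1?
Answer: -118 - I/3 ≈ -118.0 - 0.33333*I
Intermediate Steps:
d(C, E) = 1 + 6*E
j(T) = -√T/3 (j(T) = -√(T + 0)/3 = -√T/3)
j(d(1, -1/3)) - 1*118 = -√(1 + 6*(-1/3))/3 - 1*118 = -√(1 + 6*(-1*⅓))/3 - 118 = -√(1 + 6*(-⅓))/3 - 118 = -√(1 - 2)/3 - 118 = -I/3 - 118 = -118 - I/3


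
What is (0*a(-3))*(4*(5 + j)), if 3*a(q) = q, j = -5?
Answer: 0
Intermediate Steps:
a(q) = q/3
(0*a(-3))*(4*(5 + j)) = (0*((1/3)*(-3)))*(4*(5 - 5)) = (0*(-1))*(4*0) = 0*0 = 0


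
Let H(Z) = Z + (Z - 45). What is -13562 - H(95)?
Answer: -13707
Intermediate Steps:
H(Z) = -45 + 2*Z (H(Z) = Z + (-45 + Z) = -45 + 2*Z)
-13562 - H(95) = -13562 - (-45 + 2*95) = -13562 - (-45 + 190) = -13562 - 1*145 = -13562 - 145 = -13707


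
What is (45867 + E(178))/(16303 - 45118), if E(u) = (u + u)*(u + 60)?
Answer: -26119/5763 ≈ -4.5322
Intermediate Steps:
E(u) = 2*u*(60 + u) (E(u) = (2*u)*(60 + u) = 2*u*(60 + u))
(45867 + E(178))/(16303 - 45118) = (45867 + 2*178*(60 + 178))/(16303 - 45118) = (45867 + 2*178*238)/(-28815) = (45867 + 84728)*(-1/28815) = 130595*(-1/28815) = -26119/5763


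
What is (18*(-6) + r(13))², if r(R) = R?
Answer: 9025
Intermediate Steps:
(18*(-6) + r(13))² = (18*(-6) + 13)² = (-108 + 13)² = (-95)² = 9025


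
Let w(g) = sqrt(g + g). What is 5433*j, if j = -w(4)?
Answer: -10866*sqrt(2) ≈ -15367.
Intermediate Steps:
w(g) = sqrt(2)*sqrt(g) (w(g) = sqrt(2*g) = sqrt(2)*sqrt(g))
j = -2*sqrt(2) (j = -sqrt(2)*sqrt(4) = -sqrt(2)*2 = -2*sqrt(2) ≈ -2.8284)
5433*j = 5433*(-2*sqrt(2)) = -10866*sqrt(2)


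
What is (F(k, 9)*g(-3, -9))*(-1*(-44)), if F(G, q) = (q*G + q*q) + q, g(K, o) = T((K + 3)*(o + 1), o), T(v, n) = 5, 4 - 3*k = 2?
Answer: 21120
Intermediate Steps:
k = 2/3 (k = 4/3 - 1/3*2 = 4/3 - 2/3 = 2/3 ≈ 0.66667)
g(K, o) = 5
F(G, q) = q + q**2 + G*q (F(G, q) = (G*q + q**2) + q = (q**2 + G*q) + q = q + q**2 + G*q)
(F(k, 9)*g(-3, -9))*(-1*(-44)) = ((9*(1 + 2/3 + 9))*5)*(-1*(-44)) = ((9*(32/3))*5)*44 = (96*5)*44 = 480*44 = 21120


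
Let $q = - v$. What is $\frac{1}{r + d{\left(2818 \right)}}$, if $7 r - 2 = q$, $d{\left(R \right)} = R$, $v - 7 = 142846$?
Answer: $- \frac{7}{123125} \approx -5.6853 \cdot 10^{-5}$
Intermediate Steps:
$v = 142853$ ($v = 7 + 142846 = 142853$)
$q = -142853$ ($q = \left(-1\right) 142853 = -142853$)
$r = - \frac{142851}{7}$ ($r = \frac{2}{7} + \frac{1}{7} \left(-142853\right) = \frac{2}{7} - \frac{142853}{7} = - \frac{142851}{7} \approx -20407.0$)
$\frac{1}{r + d{\left(2818 \right)}} = \frac{1}{- \frac{142851}{7} + 2818} = \frac{1}{- \frac{123125}{7}} = - \frac{7}{123125}$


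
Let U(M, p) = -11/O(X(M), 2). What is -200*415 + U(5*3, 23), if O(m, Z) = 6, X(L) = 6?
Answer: -498011/6 ≈ -83002.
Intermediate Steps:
U(M, p) = -11/6
-200*415 + U(5*3, 23) = -200*415 - 11/6 = -83000 - 11/6 = -498011/6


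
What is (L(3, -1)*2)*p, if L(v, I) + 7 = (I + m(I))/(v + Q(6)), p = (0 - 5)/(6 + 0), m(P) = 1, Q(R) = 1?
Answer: 35/3 ≈ 11.667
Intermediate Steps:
p = -⅚ (p = -5/6 = -5*⅙ = -⅚ ≈ -0.83333)
L(v, I) = -7 + (1 + I)/(1 + v) (L(v, I) = -7 + (I + 1)/(v + 1) = -7 + (1 + I)/(1 + v))
(L(3, -1)*2)*p = (((-6 - 1 - 7*3)/(1 + 3))*2)*(-⅚) = (((-6 - 1 - 21)/4)*2)*(-⅚) = (((¼)*(-28))*2)*(-⅚) = -7*2*(-⅚) = -14*(-⅚) = 35/3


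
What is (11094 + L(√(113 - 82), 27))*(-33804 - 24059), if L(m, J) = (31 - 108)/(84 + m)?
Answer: -4509198899166/7025 - 4455451*√31/7025 ≈ -6.4188e+8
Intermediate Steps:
L(m, J) = -77/(84 + m)
(11094 + L(√(113 - 82), 27))*(-33804 - 24059) = (11094 - 77/(84 + √(113 - 82)))*(-33804 - 24059) = (11094 - 77/(84 + √31))*(-57863) = -641932122 + 4455451/(84 + √31)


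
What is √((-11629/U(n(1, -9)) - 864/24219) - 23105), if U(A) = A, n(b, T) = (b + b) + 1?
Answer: 4*I*√1356840771/897 ≈ 164.26*I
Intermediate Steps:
n(b, T) = 1 + 2*b (n(b, T) = 2*b + 1 = 1 + 2*b)
√((-11629/U(n(1, -9)) - 864/24219) - 23105) = √((-11629/(1 + 2*1) - 864/24219) - 23105) = √((-11629/(1 + 2) - 864*1/24219) - 23105) = √((-11629/3 - 32/897) - 23105) = √(-3477103/897 - 23105) = √(-24202288/897) = 4*I*√1356840771/897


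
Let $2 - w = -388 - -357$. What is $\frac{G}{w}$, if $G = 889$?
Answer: $\frac{889}{33} \approx 26.939$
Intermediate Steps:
$w = 33$ ($w = 2 - \left(-388 - -357\right) = 2 - \left(-388 + 357\right) = 2 - -31 = 2 + 31 = 33$)
$\frac{G}{w} = \frac{889}{33}$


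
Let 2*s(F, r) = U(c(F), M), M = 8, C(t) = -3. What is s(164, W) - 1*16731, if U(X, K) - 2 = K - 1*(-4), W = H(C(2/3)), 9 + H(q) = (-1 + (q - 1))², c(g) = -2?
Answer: -16724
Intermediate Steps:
H(q) = -9 + (-2 + q)² (H(q) = -9 + (-1 + (q - 1))² = -9 + (-1 + (-1 + q))² = -9 + (-2 + q)²)
W = 16 (W = -9 + (-2 - 3)² = -9 + (-5)² = -9 + 25 = 16)
U(X, K) = 6 + K (U(X, K) = 2 + (K - 1*(-4)) = 2 + (K + 4) = 2 + (4 + K) = 6 + K)
s(F, r) = 7 (s(F, r) = (6 + 8)/2 = (½)*14 = 7)
s(164, W) - 1*16731 = 7 - 1*16731 = 7 - 16731 = -16724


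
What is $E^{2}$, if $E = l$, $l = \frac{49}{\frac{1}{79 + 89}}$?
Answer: $67765824$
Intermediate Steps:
$l = 8232$ ($l = \frac{49}{\frac{1}{168}} = 49 \frac{1}{\frac{1}{168}} = 49 \cdot 168 = 8232$)
$E = 8232$
$E^{2} = 8232^{2} = 67765824$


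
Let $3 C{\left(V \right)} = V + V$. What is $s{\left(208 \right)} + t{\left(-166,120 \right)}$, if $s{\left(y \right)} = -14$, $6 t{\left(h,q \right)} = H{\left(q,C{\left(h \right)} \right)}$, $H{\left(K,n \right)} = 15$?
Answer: $- \frac{23}{2} \approx -11.5$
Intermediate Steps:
$C{\left(V \right)} = \frac{2 V}{3}$ ($C{\left(V \right)} = \frac{V + V}{3} = \frac{2 V}{3}$)
$t{\left(h,q \right)} = \frac{5}{2}$ ($t{\left(h,q \right)} = \frac{1}{6} \cdot 15 = \frac{5}{2}$)
$s{\left(208 \right)} + t{\left(-166,120 \right)} = -14 + \frac{5}{2} = - \frac{23}{2}$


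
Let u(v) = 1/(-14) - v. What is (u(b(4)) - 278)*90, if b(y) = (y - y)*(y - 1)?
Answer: -175185/7 ≈ -25026.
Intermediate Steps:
b(y) = 0 (b(y) = 0*(-1 + y) = 0)
u(v) = -1/14 - v
(u(b(4)) - 278)*90 = ((-1/14 - 1*0) - 278)*90 = ((-1/14 + 0) - 278)*90 = (-1/14 - 278)*90 = -3893/14*90 = -175185/7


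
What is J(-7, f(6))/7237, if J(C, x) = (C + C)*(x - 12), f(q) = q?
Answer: 84/7237 ≈ 0.011607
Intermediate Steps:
J(C, x) = 2*C*(-12 + x) (J(C, x) = (2*C)*(-12 + x) = 2*C*(-12 + x))
J(-7, f(6))/7237 = (2*(-7)*(-12 + 6))/7237 = (2*(-7)*(-6))*(1/7237) = 84*(1/7237) = 84/7237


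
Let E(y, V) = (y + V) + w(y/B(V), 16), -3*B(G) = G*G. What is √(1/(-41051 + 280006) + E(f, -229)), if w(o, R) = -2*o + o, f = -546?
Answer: I*√2320718223931242170/54720695 ≈ 27.839*I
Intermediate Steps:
B(G) = -G²/3 (B(G) = -G*G/3 = -G²/3)
w(o, R) = -o
E(y, V) = V + y + 3*y/V² (E(y, V) = (y + V) - y/((-V²/3)) = (V + y) - y*(-3/V²) = (V + y) - (-3)*y/V² = (V + y) + 3*y/V² = V + y + 3*y/V²)
√(1/(-41051 + 280006) + E(f, -229)) = √(1/(-41051 + 280006) + (-229 - 546 + 3*(-546)/(-229)²)) = √(1/238955 + (-229 - 546 + 3*(-546)*(1/52441))) = √(1/238955 + (-229 - 546 - 1638/52441)) = √(1/238955 - 40643413/52441) = √(-9711946700974/12531039155) = I*√2320718223931242170/54720695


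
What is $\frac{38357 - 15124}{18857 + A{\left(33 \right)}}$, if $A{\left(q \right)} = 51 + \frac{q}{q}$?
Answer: $\frac{23233}{18909} \approx 1.2287$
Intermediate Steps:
$A{\left(q \right)} = 52$ ($A{\left(q \right)} = 51 + 1 = 52$)
$\frac{38357 - 15124}{18857 + A{\left(33 \right)}} = \frac{38357 - 15124}{18857 + 52} = \frac{23233}{18909}$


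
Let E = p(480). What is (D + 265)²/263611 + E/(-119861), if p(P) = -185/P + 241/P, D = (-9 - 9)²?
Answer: 356419433369/270828669180 ≈ 1.3160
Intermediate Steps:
D = 324 (D = (-18)² = 324)
p(P) = 56/P
E = 7/60 (E = 56/480 = 56*(1/480) = 7/60 ≈ 0.11667)
(D + 265)²/263611 + E/(-119861) = (324 + 265)²/263611 + (7/60)/(-119861) = 589²*(1/263611) + (7/60)*(-1/119861) = 346921*(1/263611) - 1/1027380 = 346921/263611 - 1/1027380 = 356419433369/270828669180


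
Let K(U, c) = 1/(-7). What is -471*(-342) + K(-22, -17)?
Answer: 1127573/7 ≈ 1.6108e+5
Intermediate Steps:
K(U, c) = -⅐
-471*(-342) + K(-22, -17) = -471*(-342) - ⅐ = 161082 - ⅐ = 1127573/7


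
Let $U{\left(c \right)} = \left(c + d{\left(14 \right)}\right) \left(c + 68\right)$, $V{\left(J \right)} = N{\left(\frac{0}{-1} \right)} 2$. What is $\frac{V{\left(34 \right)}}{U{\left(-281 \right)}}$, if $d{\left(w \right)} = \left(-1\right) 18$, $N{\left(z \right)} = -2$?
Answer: $- \frac{4}{63687} \approx -6.2807 \cdot 10^{-5}$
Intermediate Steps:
$d{\left(w \right)} = -18$
$V{\left(J \right)} = -4$ ($V{\left(J \right)} = \left(-2\right) 2 = -4$)
$U{\left(c \right)} = \left(-18 + c\right) \left(68 + c\right)$ ($U{\left(c \right)} = \left(c - 18\right) \left(c + 68\right) = \left(-18 + c\right) \left(68 + c\right)$)
$\frac{V{\left(34 \right)}}{U{\left(-281 \right)}} = - \frac{4}{-1224 + \left(-281\right)^{2} + 50 \left(-281\right)} = - \frac{4}{-1224 + 78961 - 14050} = - \frac{4}{63687}$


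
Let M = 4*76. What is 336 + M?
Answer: 640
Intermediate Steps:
M = 304
336 + M = 336 + 304 = 640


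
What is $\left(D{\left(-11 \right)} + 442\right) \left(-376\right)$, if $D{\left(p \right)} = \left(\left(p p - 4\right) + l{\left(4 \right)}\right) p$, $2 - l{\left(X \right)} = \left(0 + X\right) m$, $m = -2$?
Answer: $359080$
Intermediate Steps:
$l{\left(X \right)} = 2 + 2 X$ ($l{\left(X \right)} = 2 - \left(0 + X\right) \left(-2\right) = 2 - X \left(-2\right) = 2 - - 2 X = 2 + 2 X$)
$D{\left(p \right)} = p \left(6 + p^{2}\right)$ ($D{\left(p \right)} = \left(\left(p p - 4\right) + \left(2 + 2 \cdot 4\right)\right) p = \left(\left(p^{2} - 4\right) + \left(2 + 8\right)\right) p = \left(\left(-4 + p^{2}\right) + 10\right) p = \left(6 + p^{2}\right) p = p \left(6 + p^{2}\right)$)
$\left(D{\left(-11 \right)} + 442\right) \left(-376\right) = \left(- 11 \left(6 + \left(-11\right)^{2}\right) + 442\right) \left(-376\right) = \left(- 11 \left(6 + 121\right) + 442\right) \left(-376\right) = \left(\left(-11\right) 127 + 442\right) \left(-376\right) = \left(-1397 + 442\right) \left(-376\right) = \left(-955\right) \left(-376\right) = 359080$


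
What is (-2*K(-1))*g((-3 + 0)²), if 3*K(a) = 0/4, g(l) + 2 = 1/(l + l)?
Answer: 0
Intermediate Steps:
g(l) = -2 + 1/(2*l) (g(l) = -2 + 1/(l + l) = -2 + 1/(2*l))
K(a) = 0 (K(a) = (0/4)/3 = (0*(¼))/3 = (⅓)*0 = 0)
(-2*K(-1))*g((-3 + 0)²) = (-2*0)*(-2 + 1/(2*((-3 + 0)²))) = 0*(-2 + 1/(2*((-3)²))) = 0*(-2 + (½)/9) = 0*(-2 + (½)*(⅑)) = 0*(-2 + 1/18) = 0*(-35/18) = 0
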